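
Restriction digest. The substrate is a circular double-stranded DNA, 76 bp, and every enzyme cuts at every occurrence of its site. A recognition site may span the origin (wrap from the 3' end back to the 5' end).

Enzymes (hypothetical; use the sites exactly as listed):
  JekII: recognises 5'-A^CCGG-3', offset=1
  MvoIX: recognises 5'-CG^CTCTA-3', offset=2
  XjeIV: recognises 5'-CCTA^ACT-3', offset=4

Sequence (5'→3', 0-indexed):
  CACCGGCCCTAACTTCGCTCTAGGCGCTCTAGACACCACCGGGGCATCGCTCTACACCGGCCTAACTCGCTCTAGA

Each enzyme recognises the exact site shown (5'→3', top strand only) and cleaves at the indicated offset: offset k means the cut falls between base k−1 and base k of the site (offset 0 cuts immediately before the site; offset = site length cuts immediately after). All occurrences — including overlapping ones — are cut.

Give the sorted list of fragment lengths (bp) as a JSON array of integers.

Per-enzyme occurrences:
  JekII (ACCGG, off=1): starts [1, 37, 55] → cuts [2, 38, 56]
  MvoIX (CGCTCTA, off=2): starts [15, 24, 47, 67] → cuts [17, 26, 49, 69]
  XjeIV (CCTAACT, off=4): starts [7, 60] → cuts [11, 64]

All cut coordinates (distinct, sorted): [2, 11, 17, 26, 38, 49, 56, 64, 69]

Fragment lengths:
  2→11: 9 bp
  11→17: 6 bp
  17→26: 9 bp
  26→38: 12 bp
  38→49: 11 bp
  49→56: 7 bp
  56→64: 8 bp
  64→69: 5 bp
  69→2 (wrap): 76-69+2 = 9 bp

[5,6,7,8,9,9,9,11,12]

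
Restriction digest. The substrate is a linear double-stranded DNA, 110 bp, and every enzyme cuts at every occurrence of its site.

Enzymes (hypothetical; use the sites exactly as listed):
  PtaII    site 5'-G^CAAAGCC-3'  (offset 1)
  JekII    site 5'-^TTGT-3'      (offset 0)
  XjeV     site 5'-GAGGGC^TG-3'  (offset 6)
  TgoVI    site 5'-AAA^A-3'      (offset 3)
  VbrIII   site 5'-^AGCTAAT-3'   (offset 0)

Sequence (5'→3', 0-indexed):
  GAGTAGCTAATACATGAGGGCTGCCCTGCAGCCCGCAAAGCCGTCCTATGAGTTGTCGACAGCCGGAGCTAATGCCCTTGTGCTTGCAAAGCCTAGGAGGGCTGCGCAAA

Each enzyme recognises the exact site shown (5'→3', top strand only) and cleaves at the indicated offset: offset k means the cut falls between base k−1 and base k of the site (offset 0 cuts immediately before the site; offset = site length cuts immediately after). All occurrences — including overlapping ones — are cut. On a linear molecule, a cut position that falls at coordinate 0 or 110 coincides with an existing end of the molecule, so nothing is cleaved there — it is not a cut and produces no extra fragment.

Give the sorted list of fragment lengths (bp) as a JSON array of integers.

[4,8,9,11,14,14,16,17,17]

Scan for sites:
  PtaII (GCAAAGCC, off=1): starts [34, 85] → cuts [35, 86]
  JekII (TTGT, off=0): starts [52, 77] → cuts [52, 77]
  XjeV (GAGGGCTG, off=6): starts [15, 96] → cuts [21, 102]
  TgoVI (AAAA, off=3): no sites
  VbrIII (AGCTAAT, off=0): starts [4, 66] → cuts [4, 66]

All cut coordinates (distinct, sorted): [4, 21, 35, 52, 66, 77, 86, 102]

Fragment lengths:
  [0,4): 4 bp
  [4,21): 17 bp
  [21,35): 14 bp
  [35,52): 17 bp
  [52,66): 14 bp
  [66,77): 11 bp
  [77,86): 9 bp
  [86,102): 16 bp
  [102,110): 8 bp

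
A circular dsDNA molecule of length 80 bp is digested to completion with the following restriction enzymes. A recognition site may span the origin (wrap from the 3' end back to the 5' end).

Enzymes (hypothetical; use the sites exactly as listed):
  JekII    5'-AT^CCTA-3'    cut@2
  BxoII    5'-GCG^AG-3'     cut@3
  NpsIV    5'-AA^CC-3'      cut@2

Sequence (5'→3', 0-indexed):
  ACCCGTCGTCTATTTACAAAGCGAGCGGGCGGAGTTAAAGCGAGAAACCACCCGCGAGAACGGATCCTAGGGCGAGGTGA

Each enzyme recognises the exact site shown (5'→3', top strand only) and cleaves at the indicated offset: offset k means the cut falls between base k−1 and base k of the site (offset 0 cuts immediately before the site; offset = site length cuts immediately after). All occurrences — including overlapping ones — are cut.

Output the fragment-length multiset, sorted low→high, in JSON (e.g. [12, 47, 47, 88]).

[5,7,9,9,9,19,22]

Per-enzyme occurrences:
  JekII ATCCTA/2: at [63] ⇒ [65]
  BxoII GCGAG/3: at [20, 39, 53, 71] ⇒ [23, 42, 56, 74]
  NpsIV AACC/2: at [45, 79] ⇒ [1, 47]

All cut coordinates (distinct, sorted): [1, 23, 42, 47, 56, 65, 74]

Fragments:
  1→23: 22 bp
  23→42: 19 bp
  42→47: 5 bp
  47→56: 9 bp
  56→65: 9 bp
  65→74: 9 bp
  74→1 (wrap): 80-74+1 = 7 bp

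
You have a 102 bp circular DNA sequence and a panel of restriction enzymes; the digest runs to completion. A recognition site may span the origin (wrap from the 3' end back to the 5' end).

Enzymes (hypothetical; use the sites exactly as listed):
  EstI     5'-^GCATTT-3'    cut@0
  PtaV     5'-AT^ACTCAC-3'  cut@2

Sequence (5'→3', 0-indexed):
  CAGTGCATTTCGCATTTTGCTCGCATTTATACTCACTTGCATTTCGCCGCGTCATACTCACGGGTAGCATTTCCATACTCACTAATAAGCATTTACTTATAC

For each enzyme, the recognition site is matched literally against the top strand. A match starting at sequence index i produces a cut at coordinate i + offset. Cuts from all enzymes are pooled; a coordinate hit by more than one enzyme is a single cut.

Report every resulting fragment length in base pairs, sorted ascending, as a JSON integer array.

[7,8,8,10,11,11,12,17,18]

Scan for sites:
  EstI (GCATTT, off=0): starts [4, 11, 22, 38, 66, 88] → cuts [4, 11, 22, 38, 66, 88]
  PtaV (ATACTCAC, off=2): starts [28, 53, 74] → cuts [30, 55, 76]

Pooled cuts: [4, 11, 22, 30, 38, 55, 66, 76, 88]

Fragments:
  4→11: 7 bp
  11→22: 11 bp
  22→30: 8 bp
  30→38: 8 bp
  38→55: 17 bp
  55→66: 11 bp
  66→76: 10 bp
  76→88: 12 bp
  88→4 (wrap): 102-88+4 = 18 bp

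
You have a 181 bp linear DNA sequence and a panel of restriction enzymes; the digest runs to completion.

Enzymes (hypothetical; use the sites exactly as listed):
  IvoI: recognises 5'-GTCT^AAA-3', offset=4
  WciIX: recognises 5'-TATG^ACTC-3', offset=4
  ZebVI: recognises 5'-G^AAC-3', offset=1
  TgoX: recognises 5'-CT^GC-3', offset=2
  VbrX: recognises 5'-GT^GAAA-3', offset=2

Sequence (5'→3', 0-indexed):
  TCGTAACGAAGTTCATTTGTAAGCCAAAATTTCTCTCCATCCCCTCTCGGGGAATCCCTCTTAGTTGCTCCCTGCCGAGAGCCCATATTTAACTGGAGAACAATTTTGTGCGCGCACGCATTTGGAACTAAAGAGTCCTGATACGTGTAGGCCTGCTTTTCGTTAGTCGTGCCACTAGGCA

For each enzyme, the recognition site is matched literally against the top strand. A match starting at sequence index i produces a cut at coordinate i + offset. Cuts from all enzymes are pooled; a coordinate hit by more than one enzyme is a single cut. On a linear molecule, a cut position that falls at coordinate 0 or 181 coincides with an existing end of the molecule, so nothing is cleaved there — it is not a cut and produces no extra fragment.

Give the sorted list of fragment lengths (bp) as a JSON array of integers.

[25,27,27,29,73]

Scan for sites:
  IvoI (GTCTAAA, off=4): no sites
  WciIX (TATGACTC, off=4): no sites
  ZebVI (GAAC, off=1): starts [97, 124] → cuts [98, 125]
  TgoX (CTGC, off=2): starts [71, 152] → cuts [73, 154]
  VbrX (GTGAAA, off=2): no sites

All cut coordinates (distinct, sorted): [73, 98, 125, 154]

Fragments:
  [0,73): 73 bp
  [73,98): 25 bp
  [98,125): 27 bp
  [125,154): 29 bp
  [154,181): 27 bp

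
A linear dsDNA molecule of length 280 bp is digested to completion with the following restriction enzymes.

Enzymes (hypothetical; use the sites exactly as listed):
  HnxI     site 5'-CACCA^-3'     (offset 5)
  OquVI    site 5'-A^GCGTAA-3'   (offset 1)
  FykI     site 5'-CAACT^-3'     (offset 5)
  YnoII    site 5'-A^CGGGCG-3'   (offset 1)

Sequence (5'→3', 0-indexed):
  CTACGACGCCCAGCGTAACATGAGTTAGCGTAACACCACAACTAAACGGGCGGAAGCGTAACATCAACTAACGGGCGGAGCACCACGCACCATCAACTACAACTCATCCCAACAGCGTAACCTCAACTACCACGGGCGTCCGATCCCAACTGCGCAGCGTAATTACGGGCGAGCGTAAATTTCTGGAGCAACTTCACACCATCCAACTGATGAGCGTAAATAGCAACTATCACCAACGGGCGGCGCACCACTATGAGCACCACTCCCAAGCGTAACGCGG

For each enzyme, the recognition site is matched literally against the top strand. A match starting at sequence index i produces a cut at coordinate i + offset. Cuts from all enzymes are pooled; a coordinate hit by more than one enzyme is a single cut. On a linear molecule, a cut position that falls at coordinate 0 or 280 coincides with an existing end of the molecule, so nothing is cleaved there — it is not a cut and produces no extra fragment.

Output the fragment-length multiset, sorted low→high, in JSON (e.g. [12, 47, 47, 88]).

[1,2,3,4,5,5,5,6,6,7,7,7,7,7,8,9,9,10,11,11,12,12,14,14,14,14,15,15,19,21]

Site scan:
  HnxI CACCA/5: at [33, 80, 87, 196, 230, 245, 257] ⇒ [38, 85, 92, 201, 235, 250, 262]
  OquVI AGCGTAA/1: at [11, 26, 54, 113, 155, 171, 212, 268] ⇒ [12, 27, 55, 114, 156, 172, 213, 269]
  FykI CAACT/5: at [38, 64, 93, 99, 123, 146, 188, 203, 223] ⇒ [43, 69, 98, 104, 128, 151, 193, 208, 228]
  YnoII ACGGGCG/1: at [45, 70, 131, 164, 235] ⇒ [46, 71, 132, 165, 236]

Pooled cuts: [12, 27, 38, 43, 46, 55, 69, 71, 85, 92, 98, 104, 114, 128, 132, 151, 156, 165, 172, 193, 201, 208, 213, 228, 235, 236, 250, 262, 269]

Fragments:
  [0,12): 12 bp
  [12,27): 15 bp
  [27,38): 11 bp
  [38,43): 5 bp
  [43,46): 3 bp
  [46,55): 9 bp
  [55,69): 14 bp
  [69,71): 2 bp
  [71,85): 14 bp
  [85,92): 7 bp
  [92,98): 6 bp
  [98,104): 6 bp
  [104,114): 10 bp
  [114,128): 14 bp
  [128,132): 4 bp
  [132,151): 19 bp
  [151,156): 5 bp
  [156,165): 9 bp
  [165,172): 7 bp
  [172,193): 21 bp
  [193,201): 8 bp
  [201,208): 7 bp
  [208,213): 5 bp
  [213,228): 15 bp
  [228,235): 7 bp
  [235,236): 1 bp
  [236,250): 14 bp
  [250,262): 12 bp
  [262,269): 7 bp
  [269,280): 11 bp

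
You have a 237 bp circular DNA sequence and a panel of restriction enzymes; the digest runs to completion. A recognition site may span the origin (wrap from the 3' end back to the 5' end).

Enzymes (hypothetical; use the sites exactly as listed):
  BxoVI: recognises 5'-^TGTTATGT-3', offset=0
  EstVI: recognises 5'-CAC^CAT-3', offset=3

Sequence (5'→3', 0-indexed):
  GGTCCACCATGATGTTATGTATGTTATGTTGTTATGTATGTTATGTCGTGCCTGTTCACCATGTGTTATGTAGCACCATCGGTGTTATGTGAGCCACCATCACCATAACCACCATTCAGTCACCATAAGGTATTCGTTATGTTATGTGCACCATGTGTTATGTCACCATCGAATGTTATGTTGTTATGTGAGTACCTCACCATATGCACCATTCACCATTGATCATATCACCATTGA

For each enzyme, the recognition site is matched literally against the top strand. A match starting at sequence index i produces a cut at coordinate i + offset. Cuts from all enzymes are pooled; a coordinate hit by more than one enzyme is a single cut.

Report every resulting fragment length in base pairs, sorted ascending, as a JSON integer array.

[4,4,5,6,6,7,7,8,8,9,9,9,9,11,11,12,13,13,15,15,16,19,21]

Site scan:
  BxoVI TGTTATGT/0: at [12, 21, 29, 38, 63, 82, 139, 155, 173, 181] ⇒ [12, 21, 29, 38, 63, 82, 139, 155, 173, 181]
  EstVI CACCAT/3: at [4, 56, 73, 94, 100, 109, 120, 148, 163, 197, 206, 213, 228] ⇒ [7, 59, 76, 97, 103, 112, 123, 151, 166, 200, 209, 216, 231]

Pooled cuts: [7, 12, 21, 29, 38, 59, 63, 76, 82, 97, 103, 112, 123, 139, 151, 155, 166, 173, 181, 200, 209, 216, 231]

Fragments:
  7→12: 5 bp
  12→21: 9 bp
  21→29: 8 bp
  29→38: 9 bp
  38→59: 21 bp
  59→63: 4 bp
  63→76: 13 bp
  76→82: 6 bp
  82→97: 15 bp
  97→103: 6 bp
  103→112: 9 bp
  112→123: 11 bp
  123→139: 16 bp
  139→151: 12 bp
  151→155: 4 bp
  155→166: 11 bp
  166→173: 7 bp
  173→181: 8 bp
  181→200: 19 bp
  200→209: 9 bp
  209→216: 7 bp
  216→231: 15 bp
  231→7 (wrap): 237-231+7 = 13 bp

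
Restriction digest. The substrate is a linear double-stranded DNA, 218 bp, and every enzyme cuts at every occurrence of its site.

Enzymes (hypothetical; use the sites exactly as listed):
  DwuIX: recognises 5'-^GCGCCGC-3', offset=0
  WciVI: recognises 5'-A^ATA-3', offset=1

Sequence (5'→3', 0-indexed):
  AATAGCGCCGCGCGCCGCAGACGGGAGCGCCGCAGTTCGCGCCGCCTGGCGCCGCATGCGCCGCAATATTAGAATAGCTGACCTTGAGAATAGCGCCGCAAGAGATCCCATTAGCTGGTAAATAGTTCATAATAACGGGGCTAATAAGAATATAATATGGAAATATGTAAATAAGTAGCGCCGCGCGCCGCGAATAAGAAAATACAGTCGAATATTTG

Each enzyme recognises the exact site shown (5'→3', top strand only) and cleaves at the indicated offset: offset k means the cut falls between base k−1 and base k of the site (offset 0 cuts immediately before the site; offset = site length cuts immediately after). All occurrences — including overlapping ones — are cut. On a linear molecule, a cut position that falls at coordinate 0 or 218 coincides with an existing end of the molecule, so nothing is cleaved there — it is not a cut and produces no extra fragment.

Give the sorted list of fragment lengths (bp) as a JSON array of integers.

Per-enzyme occurrences:
  DwuIX (GCGCCGC, off=0): starts [4, 11, 26, 38, 48, 57, 92, 177, 184] → cuts [4, 11, 26, 38, 48, 57, 92, 177, 184]
  WciVI (AATA, off=1): starts [0, 64, 72, 88, 120, 130, 142, 148, 153, 161, 169, 192, 200, 210] → cuts [1, 65, 73, 89, 121, 131, 143, 149, 154, 162, 170, 193, 201, 211]

All cut coordinates (distinct, sorted): [1, 4, 11, 26, 38, 48, 57, 65, 73, 89, 92, 121, 131, 143, 149, 154, 162, 170, 177, 184, 193, 201, 211]

Fragments:
  [0,1): 1 bp
  [1,4): 3 bp
  [4,11): 7 bp
  [11,26): 15 bp
  [26,38): 12 bp
  [38,48): 10 bp
  [48,57): 9 bp
  [57,65): 8 bp
  [65,73): 8 bp
  [73,89): 16 bp
  [89,92): 3 bp
  [92,121): 29 bp
  [121,131): 10 bp
  [131,143): 12 bp
  [143,149): 6 bp
  [149,154): 5 bp
  [154,162): 8 bp
  [162,170): 8 bp
  [170,177): 7 bp
  [177,184): 7 bp
  [184,193): 9 bp
  [193,201): 8 bp
  [201,211): 10 bp
  [211,218): 7 bp

[1,3,3,5,6,7,7,7,7,8,8,8,8,8,9,9,10,10,10,12,12,15,16,29]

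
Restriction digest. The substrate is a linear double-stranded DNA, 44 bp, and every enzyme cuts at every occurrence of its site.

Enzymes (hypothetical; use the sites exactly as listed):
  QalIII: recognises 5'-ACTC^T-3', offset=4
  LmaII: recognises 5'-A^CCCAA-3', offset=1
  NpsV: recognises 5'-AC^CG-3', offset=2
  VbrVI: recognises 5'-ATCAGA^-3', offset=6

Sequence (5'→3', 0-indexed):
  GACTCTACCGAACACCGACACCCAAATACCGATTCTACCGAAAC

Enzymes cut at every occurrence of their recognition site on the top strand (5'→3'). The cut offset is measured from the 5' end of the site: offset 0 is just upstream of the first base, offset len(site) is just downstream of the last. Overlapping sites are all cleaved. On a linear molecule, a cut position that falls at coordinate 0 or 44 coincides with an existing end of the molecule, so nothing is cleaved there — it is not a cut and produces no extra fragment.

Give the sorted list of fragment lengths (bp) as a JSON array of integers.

Site scan:
  QalIII (ACTCT, off=4): starts [1] → cuts [5]
  LmaII (ACCCAA, off=1): starts [19] → cuts [20]
  NpsV (ACCG, off=2): starts [6, 13, 27, 36] → cuts [8, 15, 29, 38]
  VbrVI (ATCAGA, off=6): no sites

Pooled cuts: [5, 8, 15, 20, 29, 38]

Fragment lengths:
  [0,5): 5 bp
  [5,8): 3 bp
  [8,15): 7 bp
  [15,20): 5 bp
  [20,29): 9 bp
  [29,38): 9 bp
  [38,44): 6 bp

[3,5,5,6,7,9,9]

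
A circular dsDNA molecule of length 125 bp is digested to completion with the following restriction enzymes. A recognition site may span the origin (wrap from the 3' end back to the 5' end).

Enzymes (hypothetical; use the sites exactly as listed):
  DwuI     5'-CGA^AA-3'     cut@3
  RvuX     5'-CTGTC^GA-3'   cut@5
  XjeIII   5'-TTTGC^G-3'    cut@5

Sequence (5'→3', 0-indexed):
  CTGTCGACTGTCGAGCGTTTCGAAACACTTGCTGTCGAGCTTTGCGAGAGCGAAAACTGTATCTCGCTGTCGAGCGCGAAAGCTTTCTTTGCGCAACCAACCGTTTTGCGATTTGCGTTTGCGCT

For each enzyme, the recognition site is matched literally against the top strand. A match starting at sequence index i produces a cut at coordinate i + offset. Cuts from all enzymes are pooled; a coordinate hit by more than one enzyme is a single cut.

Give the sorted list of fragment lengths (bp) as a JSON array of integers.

Scan for sites:
  DwuI (CGAAA, off=3): starts [20, 50, 76] → cuts [23, 53, 79]
  RvuX (CTGTCGA, off=5): starts [0, 7, 31, 66] → cuts [5, 12, 36, 71]
  XjeIII (TTTGCG, off=5): starts [40, 87, 104, 111, 117] → cuts [45, 92, 109, 116, 122]

All cut coordinates (distinct, sorted): [5, 12, 23, 36, 45, 53, 71, 79, 92, 109, 116, 122]

Fragments:
  5→12: 7 bp
  12→23: 11 bp
  23→36: 13 bp
  36→45: 9 bp
  45→53: 8 bp
  53→71: 18 bp
  71→79: 8 bp
  79→92: 13 bp
  92→109: 17 bp
  109→116: 7 bp
  116→122: 6 bp
  122→5 (wrap): 125-122+5 = 8 bp

[6,7,7,8,8,8,9,11,13,13,17,18]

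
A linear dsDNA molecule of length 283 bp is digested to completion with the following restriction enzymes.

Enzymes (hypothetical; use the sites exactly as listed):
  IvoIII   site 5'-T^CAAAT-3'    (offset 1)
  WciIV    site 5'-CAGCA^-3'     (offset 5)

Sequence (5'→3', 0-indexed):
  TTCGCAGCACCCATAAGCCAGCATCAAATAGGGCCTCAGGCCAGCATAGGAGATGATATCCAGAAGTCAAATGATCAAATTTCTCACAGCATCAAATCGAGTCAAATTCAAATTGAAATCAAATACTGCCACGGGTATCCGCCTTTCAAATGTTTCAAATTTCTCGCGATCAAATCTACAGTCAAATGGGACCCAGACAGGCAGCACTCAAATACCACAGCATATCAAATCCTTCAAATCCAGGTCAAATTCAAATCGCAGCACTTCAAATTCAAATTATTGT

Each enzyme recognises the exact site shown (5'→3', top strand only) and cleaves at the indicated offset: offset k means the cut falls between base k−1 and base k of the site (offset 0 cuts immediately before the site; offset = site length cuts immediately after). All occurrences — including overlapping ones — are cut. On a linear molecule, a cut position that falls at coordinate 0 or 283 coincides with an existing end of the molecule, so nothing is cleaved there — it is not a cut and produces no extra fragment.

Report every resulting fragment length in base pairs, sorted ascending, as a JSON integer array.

[1,1,2,3,3,6,6,6,8,9,9,9,10,11,11,11,12,12,14,14,15,16,21,22,24,27]

Per-enzyme occurrences:
  IvoIII (TCAAAT, off=1): starts [23, 66, 74, 91, 101, 107, 118, 145, 154, 169, 181, 207, 224, 233, 244, 250, 265, 271] → cuts [24, 67, 75, 92, 102, 108, 119, 146, 155, 170, 182, 208, 225, 234, 245, 251, 266, 272]
  WciIV (CAGCA, off=5): starts [4, 18, 41, 86, 201, 217, 258] → cuts [9, 23, 46, 91, 206, 222, 263]

All cut coordinates (distinct, sorted): [9, 23, 24, 46, 67, 75, 91, 92, 102, 108, 119, 146, 155, 170, 182, 206, 208, 222, 225, 234, 245, 251, 263, 266, 272]

Fragment lengths:
  [0,9): 9 bp
  [9,23): 14 bp
  [23,24): 1 bp
  [24,46): 22 bp
  [46,67): 21 bp
  [67,75): 8 bp
  [75,91): 16 bp
  [91,92): 1 bp
  [92,102): 10 bp
  [102,108): 6 bp
  [108,119): 11 bp
  [119,146): 27 bp
  [146,155): 9 bp
  [155,170): 15 bp
  [170,182): 12 bp
  [182,206): 24 bp
  [206,208): 2 bp
  [208,222): 14 bp
  [222,225): 3 bp
  [225,234): 9 bp
  [234,245): 11 bp
  [245,251): 6 bp
  [251,263): 12 bp
  [263,266): 3 bp
  [266,272): 6 bp
  [272,283): 11 bp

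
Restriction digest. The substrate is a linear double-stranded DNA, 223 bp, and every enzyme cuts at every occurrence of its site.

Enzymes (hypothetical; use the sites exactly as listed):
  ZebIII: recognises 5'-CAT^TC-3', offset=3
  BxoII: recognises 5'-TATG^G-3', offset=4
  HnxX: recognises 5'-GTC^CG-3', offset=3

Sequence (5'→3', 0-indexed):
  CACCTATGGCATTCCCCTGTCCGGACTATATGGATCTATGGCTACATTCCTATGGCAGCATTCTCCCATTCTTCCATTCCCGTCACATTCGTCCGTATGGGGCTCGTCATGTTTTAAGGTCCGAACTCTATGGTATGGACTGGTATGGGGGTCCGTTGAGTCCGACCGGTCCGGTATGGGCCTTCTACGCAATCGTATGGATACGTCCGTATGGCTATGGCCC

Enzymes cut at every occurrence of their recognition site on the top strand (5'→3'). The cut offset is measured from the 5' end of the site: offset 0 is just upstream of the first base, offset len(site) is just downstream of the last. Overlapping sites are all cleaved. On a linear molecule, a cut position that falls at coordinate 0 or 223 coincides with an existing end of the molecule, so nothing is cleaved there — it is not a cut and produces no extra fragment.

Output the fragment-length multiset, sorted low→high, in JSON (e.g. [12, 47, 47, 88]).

[4,4,5,5,6,6,6,6,7,7,7,7,8,8,8,8,8,9,9,9,10,11,11,11,21,22]

Scan for sites:
  ZebIII CATTC/3: at [9, 44, 58, 66, 74, 85] ⇒ [12, 47, 61, 69, 77, 88]
  BxoII TATGG/4: at [4, 28, 36, 50, 95, 128, 133, 143, 174, 195, 209, 215] ⇒ [8, 32, 40, 54, 99, 132, 137, 147, 178, 199, 213, 219]
  HnxX GTCCG/3: at [18, 90, 118, 150, 159, 168, 204] ⇒ [21, 93, 121, 153, 162, 171, 207]

All cut coordinates (distinct, sorted): [8, 12, 21, 32, 40, 47, 54, 61, 69, 77, 88, 93, 99, 121, 132, 137, 147, 153, 162, 171, 178, 199, 207, 213, 219]

Fragments:
  [0,8): 8 bp
  [8,12): 4 bp
  [12,21): 9 bp
  [21,32): 11 bp
  [32,40): 8 bp
  [40,47): 7 bp
  [47,54): 7 bp
  [54,61): 7 bp
  [61,69): 8 bp
  [69,77): 8 bp
  [77,88): 11 bp
  [88,93): 5 bp
  [93,99): 6 bp
  [99,121): 22 bp
  [121,132): 11 bp
  [132,137): 5 bp
  [137,147): 10 bp
  [147,153): 6 bp
  [153,162): 9 bp
  [162,171): 9 bp
  [171,178): 7 bp
  [178,199): 21 bp
  [199,207): 8 bp
  [207,213): 6 bp
  [213,219): 6 bp
  [219,223): 4 bp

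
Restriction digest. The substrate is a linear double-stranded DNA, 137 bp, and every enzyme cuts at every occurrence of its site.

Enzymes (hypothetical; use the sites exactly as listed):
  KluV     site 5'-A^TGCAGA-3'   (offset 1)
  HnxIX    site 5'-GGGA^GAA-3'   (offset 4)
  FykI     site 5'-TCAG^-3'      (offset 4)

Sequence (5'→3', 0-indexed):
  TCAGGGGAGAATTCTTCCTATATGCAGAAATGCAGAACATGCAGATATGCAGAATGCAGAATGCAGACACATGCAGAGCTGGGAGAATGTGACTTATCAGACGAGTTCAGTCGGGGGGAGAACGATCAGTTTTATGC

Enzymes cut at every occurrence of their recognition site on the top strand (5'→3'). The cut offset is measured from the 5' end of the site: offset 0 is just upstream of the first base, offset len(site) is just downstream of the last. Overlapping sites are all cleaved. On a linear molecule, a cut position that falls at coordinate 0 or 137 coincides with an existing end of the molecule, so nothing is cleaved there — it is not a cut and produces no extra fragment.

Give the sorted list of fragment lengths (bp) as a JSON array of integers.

Scan for sites:
  KluV (ATGCAGA, off=1): starts [21, 29, 38, 46, 53, 60, 70] → cuts [22, 30, 39, 47, 54, 61, 71]
  HnxIX (GGGAGAA, off=4): starts [4, 80, 115] → cuts [8, 84, 119]
  FykI (TCAG, off=4): starts [0, 96, 106, 125] → cuts [4, 100, 110, 129]

Pooled cuts: [4, 8, 22, 30, 39, 47, 54, 61, 71, 84, 100, 110, 119, 129]

Fragment lengths:
  [0,4): 4 bp
  [4,8): 4 bp
  [8,22): 14 bp
  [22,30): 8 bp
  [30,39): 9 bp
  [39,47): 8 bp
  [47,54): 7 bp
  [54,61): 7 bp
  [61,71): 10 bp
  [71,84): 13 bp
  [84,100): 16 bp
  [100,110): 10 bp
  [110,119): 9 bp
  [119,129): 10 bp
  [129,137): 8 bp

[4,4,7,7,8,8,8,9,9,10,10,10,13,14,16]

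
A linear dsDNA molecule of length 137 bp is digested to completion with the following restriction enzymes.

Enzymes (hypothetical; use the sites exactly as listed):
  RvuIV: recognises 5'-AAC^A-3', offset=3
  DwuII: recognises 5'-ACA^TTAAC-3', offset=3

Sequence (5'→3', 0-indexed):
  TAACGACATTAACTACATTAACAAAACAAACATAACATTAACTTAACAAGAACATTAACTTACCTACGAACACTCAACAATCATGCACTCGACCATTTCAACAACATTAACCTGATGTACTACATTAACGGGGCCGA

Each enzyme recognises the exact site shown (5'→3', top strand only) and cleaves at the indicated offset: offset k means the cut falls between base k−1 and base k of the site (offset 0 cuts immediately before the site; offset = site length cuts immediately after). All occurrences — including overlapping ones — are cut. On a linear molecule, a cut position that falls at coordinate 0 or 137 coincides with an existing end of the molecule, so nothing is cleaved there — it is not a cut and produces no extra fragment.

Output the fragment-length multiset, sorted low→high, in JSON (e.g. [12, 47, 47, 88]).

Scan for sites:
  RvuIV (AACA, off=3): starts [19, 24, 28, 33, 44, 50, 68, 75, 99, 102] → cuts [22, 27, 31, 36, 47, 53, 71, 78, 102, 105]
  DwuII (ACATTAAC, off=3): starts [5, 14, 34, 51, 103, 121] → cuts [8, 17, 37, 54, 106, 124]

All cut coordinates (distinct, sorted): [8, 17, 22, 27, 31, 36, 37, 47, 53, 54, 71, 78, 102, 105, 106, 124]

Fragments:
  [0,8): 8 bp
  [8,17): 9 bp
  [17,22): 5 bp
  [22,27): 5 bp
  [27,31): 4 bp
  [31,36): 5 bp
  [36,37): 1 bp
  [37,47): 10 bp
  [47,53): 6 bp
  [53,54): 1 bp
  [54,71): 17 bp
  [71,78): 7 bp
  [78,102): 24 bp
  [102,105): 3 bp
  [105,106): 1 bp
  [106,124): 18 bp
  [124,137): 13 bp

[1,1,1,3,4,5,5,5,6,7,8,9,10,13,17,18,24]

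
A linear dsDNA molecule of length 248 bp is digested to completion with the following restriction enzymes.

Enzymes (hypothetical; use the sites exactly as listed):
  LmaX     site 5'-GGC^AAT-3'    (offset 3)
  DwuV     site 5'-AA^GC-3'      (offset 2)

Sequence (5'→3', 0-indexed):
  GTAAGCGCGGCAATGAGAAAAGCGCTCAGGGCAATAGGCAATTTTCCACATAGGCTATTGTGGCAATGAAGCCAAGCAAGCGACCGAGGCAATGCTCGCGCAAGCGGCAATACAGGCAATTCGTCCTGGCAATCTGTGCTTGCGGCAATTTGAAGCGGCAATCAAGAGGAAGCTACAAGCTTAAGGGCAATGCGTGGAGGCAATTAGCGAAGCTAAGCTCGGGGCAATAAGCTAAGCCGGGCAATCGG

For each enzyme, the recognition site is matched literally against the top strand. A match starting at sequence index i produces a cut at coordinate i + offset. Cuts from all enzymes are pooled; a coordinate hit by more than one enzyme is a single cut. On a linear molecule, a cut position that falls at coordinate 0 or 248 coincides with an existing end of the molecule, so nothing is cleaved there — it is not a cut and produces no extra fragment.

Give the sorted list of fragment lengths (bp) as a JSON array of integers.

[4,4,5,5,5,5,5,5,6,6,7,7,7,7,8,9,9,10,10,10,11,11,12,13,13,13,16,25]

Site scan:
  LmaX GGCAAT/3: at [8, 29, 36, 61, 87, 105, 114, 127, 143, 156, 185, 198, 222, 239] ⇒ [11, 32, 39, 64, 90, 108, 117, 130, 146, 159, 188, 201, 225, 242]
  DwuV AAGC/2: at [2, 19, 68, 73, 77, 101, 152, 169, 176, 209, 214, 228, 233] ⇒ [4, 21, 70, 75, 79, 103, 154, 171, 178, 211, 216, 230, 235]

All cut coordinates (distinct, sorted): [4, 11, 21, 32, 39, 64, 70, 75, 79, 90, 103, 108, 117, 130, 146, 154, 159, 171, 178, 188, 201, 211, 216, 225, 230, 235, 242]

Fragment lengths:
  [0,4): 4 bp
  [4,11): 7 bp
  [11,21): 10 bp
  [21,32): 11 bp
  [32,39): 7 bp
  [39,64): 25 bp
  [64,70): 6 bp
  [70,75): 5 bp
  [75,79): 4 bp
  [79,90): 11 bp
  [90,103): 13 bp
  [103,108): 5 bp
  [108,117): 9 bp
  [117,130): 13 bp
  [130,146): 16 bp
  [146,154): 8 bp
  [154,159): 5 bp
  [159,171): 12 bp
  [171,178): 7 bp
  [178,188): 10 bp
  [188,201): 13 bp
  [201,211): 10 bp
  [211,216): 5 bp
  [216,225): 9 bp
  [225,230): 5 bp
  [230,235): 5 bp
  [235,242): 7 bp
  [242,248): 6 bp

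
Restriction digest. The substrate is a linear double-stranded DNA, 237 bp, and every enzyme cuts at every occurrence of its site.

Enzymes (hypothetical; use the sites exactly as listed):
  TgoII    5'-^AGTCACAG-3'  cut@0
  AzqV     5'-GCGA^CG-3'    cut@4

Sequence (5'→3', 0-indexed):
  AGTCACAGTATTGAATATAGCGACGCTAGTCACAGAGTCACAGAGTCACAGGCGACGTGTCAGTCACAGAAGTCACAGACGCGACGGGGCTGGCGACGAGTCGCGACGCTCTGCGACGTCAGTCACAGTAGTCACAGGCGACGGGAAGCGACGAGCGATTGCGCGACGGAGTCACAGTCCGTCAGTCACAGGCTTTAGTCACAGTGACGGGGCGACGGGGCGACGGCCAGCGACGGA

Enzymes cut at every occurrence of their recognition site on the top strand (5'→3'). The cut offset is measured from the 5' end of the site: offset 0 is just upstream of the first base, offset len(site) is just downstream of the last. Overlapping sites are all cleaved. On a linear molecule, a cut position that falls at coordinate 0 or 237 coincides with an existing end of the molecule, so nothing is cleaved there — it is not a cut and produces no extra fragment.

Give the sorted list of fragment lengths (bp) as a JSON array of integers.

[3,4,4,4,6,8,8,8,9,9,10,10,10,10,12,12,12,13,14,14,15,19,23]

Per-enzyme occurrences:
  TgoII AGTCACAG/0: at [0, 27, 35, 43, 61, 70, 120, 129, 169, 183, 196] ⇒ [27, 35, 43, 61, 70, 120, 129, 169, 183, 196] (position 0 is a terminus of the linear molecule — no cut)
  AzqV GCGACG/4: at [19, 51, 80, 92, 102, 112, 137, 147, 162, 211, 219, 229] ⇒ [23, 55, 84, 96, 106, 116, 141, 151, 166, 215, 223, 233]

Pooled cuts: [23, 27, 35, 43, 55, 61, 70, 84, 96, 106, 116, 120, 129, 141, 151, 166, 169, 183, 196, 215, 223, 233]

Fragments:
  [0,23): 23 bp
  [23,27): 4 bp
  [27,35): 8 bp
  [35,43): 8 bp
  [43,55): 12 bp
  [55,61): 6 bp
  [61,70): 9 bp
  [70,84): 14 bp
  [84,96): 12 bp
  [96,106): 10 bp
  [106,116): 10 bp
  [116,120): 4 bp
  [120,129): 9 bp
  [129,141): 12 bp
  [141,151): 10 bp
  [151,166): 15 bp
  [166,169): 3 bp
  [169,183): 14 bp
  [183,196): 13 bp
  [196,215): 19 bp
  [215,223): 8 bp
  [223,233): 10 bp
  [233,237): 4 bp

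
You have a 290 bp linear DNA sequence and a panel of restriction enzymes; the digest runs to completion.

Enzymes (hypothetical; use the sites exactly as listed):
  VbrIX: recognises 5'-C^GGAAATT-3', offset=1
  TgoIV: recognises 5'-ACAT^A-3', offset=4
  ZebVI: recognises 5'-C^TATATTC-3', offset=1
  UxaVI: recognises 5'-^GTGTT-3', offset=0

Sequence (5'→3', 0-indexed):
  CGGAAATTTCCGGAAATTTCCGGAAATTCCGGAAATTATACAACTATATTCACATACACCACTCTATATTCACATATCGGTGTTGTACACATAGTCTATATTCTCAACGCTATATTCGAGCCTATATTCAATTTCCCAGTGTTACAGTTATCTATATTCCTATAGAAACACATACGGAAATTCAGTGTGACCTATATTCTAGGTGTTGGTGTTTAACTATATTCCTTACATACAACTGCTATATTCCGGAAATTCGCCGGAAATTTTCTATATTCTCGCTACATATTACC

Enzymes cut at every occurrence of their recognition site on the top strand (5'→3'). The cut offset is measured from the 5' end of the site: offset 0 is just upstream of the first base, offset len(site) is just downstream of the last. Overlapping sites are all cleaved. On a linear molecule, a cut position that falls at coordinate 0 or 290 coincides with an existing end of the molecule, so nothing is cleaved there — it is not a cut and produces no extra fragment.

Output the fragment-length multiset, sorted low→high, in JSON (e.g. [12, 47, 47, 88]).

[1,2,4,4,6,6,8,8,9,9,9,10,10,10,10,11,11,11,12,13,14,14,14,14,16,16,17,21]

Per-enzyme occurrences:
  VbrIX (CGGAAATT, off=1): starts [0, 10, 20, 29, 174, 246, 257] → cuts [1, 11, 21, 30, 175, 247, 258]
  TgoIV (ACATA, off=4): starts [51, 71, 88, 169, 227, 280] → cuts [55, 75, 92, 173, 231, 284]
  ZebVI (CTATATTC, off=1): starts [43, 63, 95, 109, 121, 151, 191, 216, 238, 267] → cuts [44, 64, 96, 110, 122, 152, 192, 217, 239, 268]
  UxaVI (GTGTT, off=0): starts [79, 138, 202, 208] → cuts [79, 138, 202, 208]

Pooled cuts: [1, 11, 21, 30, 44, 55, 64, 75, 79, 92, 96, 110, 122, 138, 152, 173, 175, 192, 202, 208, 217, 231, 239, 247, 258, 268, 284]

Fragments:
  [0,1): 1 bp
  [1,11): 10 bp
  [11,21): 10 bp
  [21,30): 9 bp
  [30,44): 14 bp
  [44,55): 11 bp
  [55,64): 9 bp
  [64,75): 11 bp
  [75,79): 4 bp
  [79,92): 13 bp
  [92,96): 4 bp
  [96,110): 14 bp
  [110,122): 12 bp
  [122,138): 16 bp
  [138,152): 14 bp
  [152,173): 21 bp
  [173,175): 2 bp
  [175,192): 17 bp
  [192,202): 10 bp
  [202,208): 6 bp
  [208,217): 9 bp
  [217,231): 14 bp
  [231,239): 8 bp
  [239,247): 8 bp
  [247,258): 11 bp
  [258,268): 10 bp
  [268,284): 16 bp
  [284,290): 6 bp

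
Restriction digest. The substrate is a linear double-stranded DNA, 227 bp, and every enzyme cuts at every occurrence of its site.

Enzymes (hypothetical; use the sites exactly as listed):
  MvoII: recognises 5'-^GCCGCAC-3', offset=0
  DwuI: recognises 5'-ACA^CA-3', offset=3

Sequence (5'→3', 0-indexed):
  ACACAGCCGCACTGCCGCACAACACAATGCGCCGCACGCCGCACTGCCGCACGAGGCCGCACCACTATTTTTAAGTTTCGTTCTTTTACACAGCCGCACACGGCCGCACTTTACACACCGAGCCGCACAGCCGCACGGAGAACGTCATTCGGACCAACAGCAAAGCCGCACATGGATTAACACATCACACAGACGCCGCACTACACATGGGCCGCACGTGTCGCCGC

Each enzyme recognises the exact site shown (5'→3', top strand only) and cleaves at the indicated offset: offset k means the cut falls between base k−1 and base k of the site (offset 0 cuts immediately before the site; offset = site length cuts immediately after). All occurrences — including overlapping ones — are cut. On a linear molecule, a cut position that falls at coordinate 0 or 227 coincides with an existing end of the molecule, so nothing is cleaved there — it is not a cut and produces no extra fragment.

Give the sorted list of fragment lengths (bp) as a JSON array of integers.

[2,2,3,5,5,6,6,7,7,8,8,8,10,10,11,11,13,17,18,35,35]

Per-enzyme occurrences:
  MvoII GCCGCAC/0: at [5, 13, 30, 37, 45, 55, 92, 102, 121, 129, 164, 194, 210] ⇒ [5, 13, 30, 37, 45, 55, 92, 102, 121, 129, 164, 194, 210]
  DwuI ACACA/3: at [0, 21, 87, 112, 179, 186, 202] ⇒ [3, 24, 90, 115, 182, 189, 205]

All cut coordinates (distinct, sorted): [3, 5, 13, 24, 30, 37, 45, 55, 90, 92, 102, 115, 121, 129, 164, 182, 189, 194, 205, 210]

Fragments:
  [0,3): 3 bp
  [3,5): 2 bp
  [5,13): 8 bp
  [13,24): 11 bp
  [24,30): 6 bp
  [30,37): 7 bp
  [37,45): 8 bp
  [45,55): 10 bp
  [55,90): 35 bp
  [90,92): 2 bp
  [92,102): 10 bp
  [102,115): 13 bp
  [115,121): 6 bp
  [121,129): 8 bp
  [129,164): 35 bp
  [164,182): 18 bp
  [182,189): 7 bp
  [189,194): 5 bp
  [194,205): 11 bp
  [205,210): 5 bp
  [210,227): 17 bp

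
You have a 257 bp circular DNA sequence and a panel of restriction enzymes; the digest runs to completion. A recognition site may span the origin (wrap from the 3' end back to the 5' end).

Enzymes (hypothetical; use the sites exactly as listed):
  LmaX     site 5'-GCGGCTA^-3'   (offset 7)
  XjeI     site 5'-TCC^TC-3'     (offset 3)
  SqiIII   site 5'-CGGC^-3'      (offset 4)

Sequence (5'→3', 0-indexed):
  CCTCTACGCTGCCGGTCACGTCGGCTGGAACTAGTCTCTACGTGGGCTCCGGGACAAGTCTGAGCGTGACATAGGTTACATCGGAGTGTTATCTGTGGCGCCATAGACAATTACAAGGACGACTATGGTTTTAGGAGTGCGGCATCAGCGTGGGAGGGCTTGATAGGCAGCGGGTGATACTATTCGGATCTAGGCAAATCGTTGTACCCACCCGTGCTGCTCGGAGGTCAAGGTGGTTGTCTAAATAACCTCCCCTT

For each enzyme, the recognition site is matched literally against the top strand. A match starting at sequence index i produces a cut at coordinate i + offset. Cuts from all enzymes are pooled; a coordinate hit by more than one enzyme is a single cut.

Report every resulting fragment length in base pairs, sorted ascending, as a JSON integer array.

[23,116,118]

Per-enzyme occurrences:
  LmaX (GCGGCTA, off=7): no sites
  XjeI (TCCTC, off=3): starts [256] → cuts [2]
  SqiIII (CGGC, off=4): starts [21, 139] → cuts [25, 143]

Pooled cuts: [2, 25, 143]

Fragment lengths:
  2→25: 23 bp
  25→143: 118 bp
  143→2 (wrap): 257-143+2 = 116 bp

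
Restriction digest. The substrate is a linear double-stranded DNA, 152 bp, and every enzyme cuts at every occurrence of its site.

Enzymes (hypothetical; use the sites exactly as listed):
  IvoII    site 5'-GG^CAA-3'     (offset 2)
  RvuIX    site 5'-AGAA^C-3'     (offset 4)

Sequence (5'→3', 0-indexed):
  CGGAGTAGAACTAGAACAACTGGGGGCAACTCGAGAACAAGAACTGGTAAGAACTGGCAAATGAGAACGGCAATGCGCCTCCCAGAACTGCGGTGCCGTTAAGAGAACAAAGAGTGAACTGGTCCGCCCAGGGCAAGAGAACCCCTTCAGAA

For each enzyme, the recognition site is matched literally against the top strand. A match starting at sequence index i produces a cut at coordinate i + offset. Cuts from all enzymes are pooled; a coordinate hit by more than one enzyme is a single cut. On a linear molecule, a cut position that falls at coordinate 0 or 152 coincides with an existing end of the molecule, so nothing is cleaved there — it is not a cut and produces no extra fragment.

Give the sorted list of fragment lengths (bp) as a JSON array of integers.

Per-enzyme occurrences:
  IvoII GGCAA/2: at [24, 55, 68, 131] ⇒ [26, 57, 70, 133]
  RvuIX AGAAC/4: at [6, 12, 33, 39, 49, 63, 83, 103, 137] ⇒ [10, 16, 37, 43, 53, 67, 87, 107, 141]

Pooled cuts: [10, 16, 26, 37, 43, 53, 57, 67, 70, 87, 107, 133, 141]

Fragment lengths:
  [0,10): 10 bp
  [10,16): 6 bp
  [16,26): 10 bp
  [26,37): 11 bp
  [37,43): 6 bp
  [43,53): 10 bp
  [53,57): 4 bp
  [57,67): 10 bp
  [67,70): 3 bp
  [70,87): 17 bp
  [87,107): 20 bp
  [107,133): 26 bp
  [133,141): 8 bp
  [141,152): 11 bp

[3,4,6,6,8,10,10,10,10,11,11,17,20,26]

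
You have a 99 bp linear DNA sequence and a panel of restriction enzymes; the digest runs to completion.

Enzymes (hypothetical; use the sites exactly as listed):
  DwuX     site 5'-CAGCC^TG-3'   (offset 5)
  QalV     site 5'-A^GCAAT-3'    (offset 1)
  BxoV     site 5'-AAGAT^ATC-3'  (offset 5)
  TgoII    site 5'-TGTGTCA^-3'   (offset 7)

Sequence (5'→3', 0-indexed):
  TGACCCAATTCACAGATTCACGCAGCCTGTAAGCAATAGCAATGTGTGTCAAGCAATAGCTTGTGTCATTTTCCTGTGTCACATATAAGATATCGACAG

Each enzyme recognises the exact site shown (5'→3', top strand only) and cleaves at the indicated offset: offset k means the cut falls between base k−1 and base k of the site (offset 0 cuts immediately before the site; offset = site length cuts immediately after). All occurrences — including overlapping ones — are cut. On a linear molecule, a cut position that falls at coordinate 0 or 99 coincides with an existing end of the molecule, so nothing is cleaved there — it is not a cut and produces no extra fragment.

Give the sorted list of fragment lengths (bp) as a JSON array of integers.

Scan for sites:
  DwuX (CAGCCTG, off=5): starts [22] → cuts [27]
  QalV (AGCAAT, off=1): starts [31, 37, 51] → cuts [32, 38, 52]
  BxoV (AAGATATC, off=5): starts [86] → cuts [91]
  TgoII (TGTGTCA, off=7): starts [44, 61, 74] → cuts [51, 68, 81]

Pooled cuts: [27, 32, 38, 51, 52, 68, 81, 91]

Fragments:
  [0,27): 27 bp
  [27,32): 5 bp
  [32,38): 6 bp
  [38,51): 13 bp
  [51,52): 1 bp
  [52,68): 16 bp
  [68,81): 13 bp
  [81,91): 10 bp
  [91,99): 8 bp

[1,5,6,8,10,13,13,16,27]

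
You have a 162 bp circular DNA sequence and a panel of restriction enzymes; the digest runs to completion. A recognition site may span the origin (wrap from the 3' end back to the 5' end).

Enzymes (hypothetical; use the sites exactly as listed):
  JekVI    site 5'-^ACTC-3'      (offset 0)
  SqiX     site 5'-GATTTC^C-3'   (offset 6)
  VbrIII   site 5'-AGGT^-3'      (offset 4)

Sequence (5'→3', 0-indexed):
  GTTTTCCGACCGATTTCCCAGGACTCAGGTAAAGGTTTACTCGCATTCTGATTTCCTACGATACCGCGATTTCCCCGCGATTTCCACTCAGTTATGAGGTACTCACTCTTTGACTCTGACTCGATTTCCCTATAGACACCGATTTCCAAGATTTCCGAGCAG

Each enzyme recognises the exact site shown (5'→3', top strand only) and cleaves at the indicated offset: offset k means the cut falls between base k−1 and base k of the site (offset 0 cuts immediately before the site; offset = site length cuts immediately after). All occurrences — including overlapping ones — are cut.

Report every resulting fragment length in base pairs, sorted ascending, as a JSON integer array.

Per-enzyme occurrences:
  JekVI ACTC/0: at [22, 38, 85, 100, 104, 112, 118] ⇒ [22, 38, 85, 100, 104, 112, 118]
  SqiX GATTTCC/6: at [11, 49, 67, 78, 122, 140, 149] ⇒ [17, 55, 73, 84, 128, 146, 155]
  VbrIII AGGT/4: at [26, 32, 96, 160] ⇒ [2, 30, 36, 100]

Pooled cuts: [2, 17, 22, 30, 36, 38, 55, 73, 84, 85, 100, 104, 112, 118, 128, 146, 155]

Fragment lengths:
  2→17: 15 bp
  17→22: 5 bp
  22→30: 8 bp
  30→36: 6 bp
  36→38: 2 bp
  38→55: 17 bp
  55→73: 18 bp
  73→84: 11 bp
  84→85: 1 bp
  85→100: 15 bp
  100→104: 4 bp
  104→112: 8 bp
  112→118: 6 bp
  118→128: 10 bp
  128→146: 18 bp
  146→155: 9 bp
  155→2 (wrap): 162-155+2 = 9 bp

[1,2,4,5,6,6,8,8,9,9,10,11,15,15,17,18,18]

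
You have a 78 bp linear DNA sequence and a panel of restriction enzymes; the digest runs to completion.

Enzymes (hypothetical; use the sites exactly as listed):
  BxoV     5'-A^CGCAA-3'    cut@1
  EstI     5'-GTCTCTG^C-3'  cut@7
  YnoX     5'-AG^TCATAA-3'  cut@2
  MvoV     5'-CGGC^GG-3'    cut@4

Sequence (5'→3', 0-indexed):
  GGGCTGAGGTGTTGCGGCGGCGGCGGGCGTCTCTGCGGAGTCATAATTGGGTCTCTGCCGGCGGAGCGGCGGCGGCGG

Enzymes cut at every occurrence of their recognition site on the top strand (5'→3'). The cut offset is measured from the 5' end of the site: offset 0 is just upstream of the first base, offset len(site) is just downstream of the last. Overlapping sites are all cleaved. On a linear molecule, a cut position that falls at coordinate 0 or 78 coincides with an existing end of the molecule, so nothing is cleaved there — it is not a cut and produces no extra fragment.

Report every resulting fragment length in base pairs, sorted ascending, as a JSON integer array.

[2,3,3,3,3,5,5,8,11,17,18]

Per-enzyme occurrences:
  BxoV (ACGCAA, off=1): no sites
  EstI (GTCTCTGC, off=7): starts [28, 50] → cuts [35, 57]
  YnoX (AGTCATAA, off=2): starts [38] → cuts [40]
  MvoV (CGGCGG, off=4): starts [14, 17, 20, 58, 66, 69, 72] → cuts [18, 21, 24, 62, 70, 73, 76]

Pooled cuts: [18, 21, 24, 35, 40, 57, 62, 70, 73, 76]

Fragment lengths:
  [0,18): 18 bp
  [18,21): 3 bp
  [21,24): 3 bp
  [24,35): 11 bp
  [35,40): 5 bp
  [40,57): 17 bp
  [57,62): 5 bp
  [62,70): 8 bp
  [70,73): 3 bp
  [73,76): 3 bp
  [76,78): 2 bp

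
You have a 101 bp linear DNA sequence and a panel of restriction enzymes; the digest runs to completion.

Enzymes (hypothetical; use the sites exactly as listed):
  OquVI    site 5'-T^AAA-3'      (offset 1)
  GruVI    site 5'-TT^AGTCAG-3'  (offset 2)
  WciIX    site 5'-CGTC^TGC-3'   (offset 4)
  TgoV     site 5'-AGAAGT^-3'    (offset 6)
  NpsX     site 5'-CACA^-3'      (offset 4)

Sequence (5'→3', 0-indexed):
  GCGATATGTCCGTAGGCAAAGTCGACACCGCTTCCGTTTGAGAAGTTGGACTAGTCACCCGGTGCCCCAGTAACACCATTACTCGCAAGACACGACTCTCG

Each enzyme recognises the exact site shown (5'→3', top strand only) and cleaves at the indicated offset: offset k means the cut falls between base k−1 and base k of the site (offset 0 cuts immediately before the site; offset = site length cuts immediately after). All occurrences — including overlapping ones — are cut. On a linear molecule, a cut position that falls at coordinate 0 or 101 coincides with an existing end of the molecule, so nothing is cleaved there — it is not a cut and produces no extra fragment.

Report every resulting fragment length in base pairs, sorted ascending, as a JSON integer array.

Site scan:
  OquVI (TAAA, off=1): no sites
  GruVI (TTAGTCAG, off=2): no sites
  WciIX (CGTCTGC, off=4): no sites
  TgoV AGAAGT/6: at [40] ⇒ [46]
  NpsX (CACA, off=4): no sites

Pooled cuts: [46]

Fragments:
  [0,46): 46 bp
  [46,101): 55 bp

[46,55]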